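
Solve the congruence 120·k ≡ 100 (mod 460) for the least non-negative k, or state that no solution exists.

20

gcd(120, 460) = 20, and 20 | 100, so solutions exist.
Divide through by 20: 6·k = 5 (mod 23).
6⁻¹ ≡ 4 (mod 23).
k ≡ 4·5 ≡ 20 (mod 23).
The smallest non-negative solution is k = 20.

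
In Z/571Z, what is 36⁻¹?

460

Apply the Euclidean algorithm and back-substitute:
571 = 15·36 + 31
36 = 1·31 + 5
31 = 6·5 + 1
5 = 5·1 + 0
gcd(36, 571) = 1, so the inverse exists.
Back-substitute for 1:
1 = 1·31 − 6·5
  = −6·36 + 7·31
  = 7·571 − 111·36
So 36⁻¹ ≡ −111 ≡ 460 (mod 571).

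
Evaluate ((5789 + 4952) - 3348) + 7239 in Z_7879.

5789 + 4952 = 10741 ≡ 2862 (mod 7879)
2862 - 3348 = -486 ≡ 7393 (mod 7879)
7393 + 7239 = 14632 ≡ 6753 (mod 7879)

6753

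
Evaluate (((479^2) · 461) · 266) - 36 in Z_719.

8

(479)^2 ≡ 80 (mod 719)
80 · 461 = 36880 ≡ 211 (mod 719)
211 · 266 = 56126 ≡ 44 (mod 719)
44 - 36 = 8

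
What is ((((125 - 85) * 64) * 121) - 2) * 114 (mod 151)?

125 - 85 = 40
40 * 64 = 2560 ≡ 144 (mod 151)
144 * 121 = 17424 ≡ 59 (mod 151)
59 - 2 = 57
57 * 114 = 6498 ≡ 5 (mod 151)

5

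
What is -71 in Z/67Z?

-71 = -2×67 + 63, so -71 ≡ 63 (mod 67).

63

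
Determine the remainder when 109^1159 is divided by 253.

Using repeated squaring:
109^1 ≡ 109 (mod 253)
109^2 ≡ 109^2 = 11881 ≡ 243 (mod 253)
109^4 ≡ 243^2 = 59049 ≡ 100 (mod 253)
109^8 ≡ 100^2 = 10000 ≡ 133 (mod 253)
109^16 ≡ 133^2 = 17689 ≡ 232 (mod 253)
109^32 ≡ 232^2 = 53824 ≡ 188 (mod 253)
109^64 ≡ 188^2 = 35344 ≡ 177 (mod 253)
109^128 ≡ 177^2 = 31329 ≡ 210 (mod 253)
109^256 ≡ 210^2 = 44100 ≡ 78 (mod 253)
109^512 ≡ 78^2 = 6084 ≡ 12 (mod 253)
109^1024 ≡ 12^2 = 144 (mod 253)
109^1159 = 109^1024 * 109^128 * 109^4 * 109^2 * 109^1 ≡ 144 * 210 * 100 * 243 * 109 (mod 253).
Accumulate the product:
144 * 210 = 30240 ≡ 133
133 * 100 = 13300 ≡ 144
144 * 243 = 34992 ≡ 78
78 * 109 = 8502 ≡ 153

153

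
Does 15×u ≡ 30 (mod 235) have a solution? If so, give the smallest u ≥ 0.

gcd(15, 235) = 5, and 5 | 30, so solutions exist.
Divide through by 5: 3×u ≡ 6 mod 47.
3⁻¹ ≡ 16 (mod 47).
u ≡ 16×6 ≡ 2 (mod 47).
The smallest non-negative solution is u = 2.

2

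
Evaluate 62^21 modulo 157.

62^1 ≡ 62 (mod 157)
62^2 ≡ 62^2 = 3844 ≡ 76 (mod 157)
62^4 ≡ 76^2 = 5776 ≡ 124 (mod 157)
62^8 ≡ 124^2 = 15376 ≡ 147 (mod 157)
62^16 ≡ 147^2 = 21609 ≡ 100 (mod 157)
62^21 = 62^16 · 62^4 · 62^1 ≡ 100 · 124 · 62 (mod 157).
Accumulate the product:
100 · 124 = 12400 ≡ 154
154 · 62 = 9548 ≡ 128

128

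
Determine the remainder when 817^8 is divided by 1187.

1026

817^1 ≡ 817 (mod 1187)
817^2 ≡ 817^2 = 667489 ≡ 395 (mod 1187)
817^4 ≡ 395^2 = 156025 ≡ 528 (mod 1187)
817^8 ≡ 528^2 = 278784 ≡ 1026 (mod 1187)
So 817^8 ≡ 1026 (mod 1187).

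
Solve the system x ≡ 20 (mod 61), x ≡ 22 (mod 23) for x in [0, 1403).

1057

61⁻¹ mod 23: 61×20 ≡ 1 (mod 23), so 61⁻¹ ≡ 20.
x = 20 + 61×((22 − 20)×20 mod 23) = 20 + 61×17 = 1057.
Check: 1057 mod 61 = 20, 1057 mod 23 = 22. ✓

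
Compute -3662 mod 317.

-3662 = -12×317 + 142, so -3662 ≡ 142 (mod 317).

142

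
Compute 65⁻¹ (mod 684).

Apply the Euclidean algorithm and back-substitute:
684 = 10*65 + 34
65 = 1*34 + 31
34 = 1*31 + 3
31 = 10*3 + 1
3 = 3*1 + 0
gcd(65, 684) = 1, so the inverse exists.
Back-substitute for 1:
1 = 1*31 − 10*3
  = −10*34 + 11*31
  = 11*65 − 21*34
  = −21*684 + 221*65
So 65⁻¹ ≡ 221 (mod 684).

221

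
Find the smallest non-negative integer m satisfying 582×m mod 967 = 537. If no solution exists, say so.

943

gcd(582, 967) = 1, so a unique solution mod 967 exists.
582⁻¹ ≡ 108 (mod 967).
m ≡ 108×537 ≡ 943 (mod 967).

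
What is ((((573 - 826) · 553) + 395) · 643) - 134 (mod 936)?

476

573 - 826 = -253 ≡ 683 (mod 936)
683 · 553 = 377699 ≡ 491 (mod 936)
491 + 395 = 886
886 · 643 = 569698 ≡ 610 (mod 936)
610 - 134 = 476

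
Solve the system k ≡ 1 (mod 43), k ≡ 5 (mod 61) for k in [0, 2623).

43⁻¹ mod 61: 43*44 ≡ 1 (mod 61), so 43⁻¹ ≡ 44.
k = 1 + 43*((5 − 1)*44 mod 61) = 1 + 43*54 = 2323.

2323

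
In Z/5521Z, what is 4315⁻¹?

4317

5521 = 1×4315 + 1206
4315 = 3×1206 + 697
1206 = 1×697 + 509
697 = 1×509 + 188
509 = 2×188 + 133
188 = 1×133 + 55
133 = 2×55 + 23
55 = 2×23 + 9
23 = 2×9 + 5
9 = 1×5 + 4
5 = 1×4 + 1
4 = 4×1 + 0
gcd(4315, 5521) = 1, so the inverse exists.
Bézout: 1 = 941×5521 − 1204×4315.
So 4315⁻¹ ≡ −1204 ≡ 4317 (mod 5521).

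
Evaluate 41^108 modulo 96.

41^1 ≡ 41 (mod 96)
41^2 ≡ 41^2 = 1681 ≡ 49 (mod 96)
41^4 ≡ 49^2 = 2401 ≡ 1 (mod 96)
41^8 ≡ 1^2 = 1 (mod 96)
41^16 ≡ 1^2 = 1 (mod 96)
41^32 ≡ 1^2 = 1 (mod 96)
41^64 ≡ 1^2 = 1 (mod 96)
41^108 = 41^64 * 41^32 * 41^8 * 41^4 ≡ 1 * 1 * 1 * 1 (mod 96).
Accumulate the product:
1 * 1 = 1
1 * 1 = 1
1 * 1 = 1

1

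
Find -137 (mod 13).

-137 = -11×13 + 6, so -137 ≡ 6 (mod 13).

6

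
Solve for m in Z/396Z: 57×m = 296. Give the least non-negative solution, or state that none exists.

no solution

gcd(57, 396) = 3, and 3 does not divide 296.
So the congruence has no solution.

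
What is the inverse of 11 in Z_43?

Apply the Euclidean algorithm and back-substitute:
43 = 3·11 + 10
11 = 1·10 + 1
10 = 10·1 + 0
gcd(11, 43) = 1, so the inverse exists.
Back-substitute for 1:
1 = 1·11 − 1·10
  = −1·43 + 4·11
So 11⁻¹ ≡ 4 (mod 43).

4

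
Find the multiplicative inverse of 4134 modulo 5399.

By the extended Euclidean algorithm:
5399 = 1×4134 + 1265
4134 = 3×1265 + 339
1265 = 3×339 + 248
339 = 1×248 + 91
248 = 2×91 + 66
91 = 1×66 + 25
66 = 2×25 + 16
25 = 1×16 + 9
16 = 1×9 + 7
9 = 1×7 + 2
7 = 3×2 + 1
2 = 2×1 + 0
gcd(4134, 5399) = 1, so the inverse exists.
Bézout: 1 = 1817×5399 − 2373×4134.
So 4134⁻¹ ≡ −2373 ≡ 3026 (mod 5399).

3026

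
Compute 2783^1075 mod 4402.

1277

Compute successive squares:
1075 in binary is 10000110011, i.e. 1075 = 1024 + 32 + 16 + 2 + 1.
2783^1 ≡ 2783 (mod 4402)
2783^2 ≡ 2783^2 = 7745089 ≡ 1971 (mod 4402)
2783^4 ≡ 1971^2 = 3884841 ≡ 2277 (mod 4402)
2783^8 ≡ 2277^2 = 5184729 ≡ 3575 (mod 4402)
2783^16 ≡ 3575^2 = 12780625 ≡ 1619 (mod 4402)
2783^32 ≡ 1619^2 = 2621161 ≡ 1971 (mod 4402)
2783^64 ≡ 1971^2 = 3884841 ≡ 2277 (mod 4402)
2783^128 ≡ 2277^2 = 5184729 ≡ 3575 (mod 4402)
2783^256 ≡ 3575^2 = 12780625 ≡ 1619 (mod 4402)
2783^512 ≡ 1619^2 = 2621161 ≡ 1971 (mod 4402)
2783^1024 ≡ 1971^2 = 3884841 ≡ 2277 (mod 4402)
2783^1075 = 2783^1024 × 2783^32 × 2783^16 × 2783^2 × 2783^1 ≡ 2277 × 1971 × 1619 × 1971 × 2783 (mod 4402).
Accumulate the product:
2277 × 1971 = 4487967 ≡ 2329
2329 × 1619 = 3770651 ≡ 2539
2539 × 1971 = 5004369 ≡ 3697
3697 × 2783 = 10288751 ≡ 1277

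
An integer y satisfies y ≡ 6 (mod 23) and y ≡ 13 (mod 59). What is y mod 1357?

190

23⁻¹ mod 59: 23×18 ≡ 1 (mod 59), so 23⁻¹ ≡ 18.
y = 6 + 23×((13 − 6)×18 mod 59) = 6 + 23×8 = 190.
Check: 190 mod 23 = 6, 190 mod 59 = 13. ✓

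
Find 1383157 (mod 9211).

1383157 = 150×9211 + 1507, so 1383157 ≡ 1507 (mod 9211).

1507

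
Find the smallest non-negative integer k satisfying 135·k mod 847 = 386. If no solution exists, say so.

gcd(135, 847) = 1, so a unique solution mod 847 exists.
135⁻¹ ≡ 389 (mod 847).
k ≡ 389·386 ≡ 235 (mod 847).

235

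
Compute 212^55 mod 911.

122

Using repeated squaring:
55 in binary is 110111, i.e. 55 = 32 + 16 + 4 + 2 + 1.
212^1 ≡ 212 (mod 911)
212^2 ≡ 212^2 = 44944 ≡ 305 (mod 911)
212^4 ≡ 305^2 = 93025 ≡ 103 (mod 911)
212^8 ≡ 103^2 = 10609 ≡ 588 (mod 911)
212^16 ≡ 588^2 = 345744 ≡ 475 (mod 911)
212^32 ≡ 475^2 = 225625 ≡ 608 (mod 911)
212^55 = 212^32 × 212^16 × 212^4 × 212^2 × 212^1 ≡ 608 × 475 × 103 × 305 × 212 (mod 911).
Accumulate the product:
608 × 475 = 288800 ≡ 13
13 × 103 = 1339 ≡ 428
428 × 305 = 130540 ≡ 267
267 × 212 = 56604 ≡ 122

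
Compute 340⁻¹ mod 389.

127

389 = 1*340 + 49
340 = 6*49 + 46
49 = 1*46 + 3
46 = 15*3 + 1
3 = 3*1 + 0
gcd(340, 389) = 1, so the inverse exists.
Bézout: 1 = −111*389 + 127*340.
So 340⁻¹ ≡ 127 (mod 389).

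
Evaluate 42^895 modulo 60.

By square-and-multiply:
895 in binary is 1101111111, i.e. 895 = 512 + 256 + 64 + 32 + 16 + 8 + 4 + 2 + 1.
42^1 ≡ 42 (mod 60)
42^2 ≡ 42^2 = 1764 ≡ 24 (mod 60)
42^4 ≡ 24^2 = 576 ≡ 36 (mod 60)
42^8 ≡ 36^2 = 1296 ≡ 36 (mod 60)
42^16 ≡ 36^2 = 1296 ≡ 36 (mod 60)
42^32 ≡ 36^2 = 1296 ≡ 36 (mod 60)
42^64 ≡ 36^2 = 1296 ≡ 36 (mod 60)
42^128 ≡ 36^2 = 1296 ≡ 36 (mod 60)
42^256 ≡ 36^2 = 1296 ≡ 36 (mod 60)
42^512 ≡ 36^2 = 1296 ≡ 36 (mod 60)
42^895 = 42^512 × 42^256 × 42^64 × 42^32 × 42^16 × 42^8 × 42^4 × 42^2 × 42^1 ≡ 36 × 36 × 36 × 36 × 36 × 36 × 36 × 24 × 42 (mod 60).
Accumulate the product:
36 × 36 = 1296 ≡ 36
36 × 36 = 1296 ≡ 36
36 × 36 = 1296 ≡ 36
36 × 36 = 1296 ≡ 36
36 × 36 = 1296 ≡ 36
36 × 36 = 1296 ≡ 36
36 × 24 = 864 ≡ 24
24 × 42 = 1008 ≡ 48

48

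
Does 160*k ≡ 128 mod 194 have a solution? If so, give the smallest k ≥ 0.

59

gcd(160, 194) = 2, and 2 | 128, so solutions exist.
Divide through by 2: 80*k = 64 (mod 97).
80⁻¹ ≡ 57 (mod 97).
k ≡ 57*64 ≡ 59 (mod 97).
The smallest non-negative solution is k = 59.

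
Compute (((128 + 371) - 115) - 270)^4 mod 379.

351

128 + 371 = 499 ≡ 120 (mod 379)
120 - 115 = 5
5 - 270 = -265 ≡ 114 (mod 379)
(114)^4 ≡ 351 (mod 379)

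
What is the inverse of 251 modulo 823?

Run the extended Euclidean algorithm:
823 = 3×251 + 70
251 = 3×70 + 41
70 = 1×41 + 29
41 = 1×29 + 12
29 = 2×12 + 5
12 = 2×5 + 2
5 = 2×2 + 1
2 = 2×1 + 0
gcd(251, 823) = 1, so the inverse exists.
Bézout: 1 = 104×823 − 341×251.
So 251⁻¹ ≡ −341 ≡ 482 (mod 823).

482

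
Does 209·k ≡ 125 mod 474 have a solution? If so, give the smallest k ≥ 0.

241

gcd(209, 474) = 1, so a unique solution mod 474 exists.
209⁻¹ ≡ 347 (mod 474).
k ≡ 347·125 ≡ 241 (mod 474).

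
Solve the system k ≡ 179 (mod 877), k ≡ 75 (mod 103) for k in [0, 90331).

877⁻¹ mod 103: 877·35 ≡ 1 (mod 103), so 877⁻¹ ≡ 35.
k = 179 + 877·((75 − 179)·35 mod 103) = 179 + 877·68 = 59815.

59815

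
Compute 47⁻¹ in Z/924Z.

Apply the Euclidean algorithm and back-substitute:
924 = 19*47 + 31
47 = 1*31 + 16
31 = 1*16 + 15
16 = 1*15 + 1
15 = 15*1 + 0
gcd(47, 924) = 1, so the inverse exists.
Back-substitute for 1:
1 = 1*16 − 1*15
  = −1*31 + 2*16
  = 2*47 − 3*31
  = −3*924 + 59*47
So 47⁻¹ ≡ 59 (mod 924).

59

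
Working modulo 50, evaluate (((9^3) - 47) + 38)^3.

0

(9)^3 ≡ 29 (mod 50)
29 - 47 = -18 ≡ 32 (mod 50)
32 + 38 = 70 ≡ 20 (mod 50)
(20)^3 ≡ 0 (mod 50)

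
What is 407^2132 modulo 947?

255

Using repeated squaring:
407^1 ≡ 407 (mod 947)
407^2 ≡ 407^2 = 165649 ≡ 871 (mod 947)
407^4 ≡ 871^2 = 758641 ≡ 94 (mod 947)
407^8 ≡ 94^2 = 8836 ≡ 313 (mod 947)
407^16 ≡ 313^2 = 97969 ≡ 428 (mod 947)
407^32 ≡ 428^2 = 183184 ≡ 413 (mod 947)
407^64 ≡ 413^2 = 170569 ≡ 109 (mod 947)
407^128 ≡ 109^2 = 11881 ≡ 517 (mod 947)
407^256 ≡ 517^2 = 267289 ≡ 235 (mod 947)
407^512 ≡ 235^2 = 55225 ≡ 299 (mod 947)
407^1024 ≡ 299^2 = 89401 ≡ 383 (mod 947)
407^2048 ≡ 383^2 = 146689 ≡ 851 (mod 947)
407^2132 = 407^2048 × 407^64 × 407^16 × 407^4 ≡ 851 × 109 × 428 × 94 (mod 947).
Accumulate the product:
851 × 109 = 92759 ≡ 900
900 × 428 = 385200 ≡ 718
718 × 94 = 67492 ≡ 255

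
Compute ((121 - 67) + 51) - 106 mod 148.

147

121 - 67 = 54
54 + 51 = 105
105 - 106 = -1 ≡ 147 (mod 148)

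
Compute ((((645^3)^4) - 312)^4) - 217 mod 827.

754

(645)^3 ≡ 262 (mod 827)
(262)^4 ≡ 9 (mod 827)
9 - 312 = -303 ≡ 524 (mod 827)
(524)^4 ≡ 144 (mod 827)
144 - 217 = -73 ≡ 754 (mod 827)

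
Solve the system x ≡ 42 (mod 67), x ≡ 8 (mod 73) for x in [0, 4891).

67⁻¹ mod 73: 67×12 ≡ 1 (mod 73), so 67⁻¹ ≡ 12.
x = 42 + 67×((8 − 42)×12 mod 73) = 42 + 67×30 = 2052.
Check: 2052 mod 67 = 42, 2052 mod 73 = 8. ✓

2052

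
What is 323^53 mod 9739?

323^1 ≡ 323 (mod 9739)
323^2 ≡ 323^2 = 104329 ≡ 6939 (mod 9739)
323^4 ≡ 6939^2 = 48149721 ≡ 105 (mod 9739)
323^8 ≡ 105^2 = 11025 ≡ 1286 (mod 9739)
323^16 ≡ 1286^2 = 1653796 ≡ 7905 (mod 9739)
323^32 ≡ 7905^2 = 62489025 ≡ 3601 (mod 9739)
323^53 = 323^32 * 323^16 * 323^4 * 323^1 ≡ 3601 * 7905 * 105 * 323 (mod 9739).
Accumulate the product:
3601 * 7905 = 28465905 ≡ 8547
8547 * 105 = 897435 ≡ 1447
1447 * 323 = 467381 ≡ 9648

9648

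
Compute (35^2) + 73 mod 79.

34

(35)^2 ≡ 40 (mod 79)
40 + 73 = 113 ≡ 34 (mod 79)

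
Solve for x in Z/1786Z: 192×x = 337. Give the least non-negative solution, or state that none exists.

gcd(192, 1786) = 2, and 2 does not divide 337.
So the congruence has no solution.

no solution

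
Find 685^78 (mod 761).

433

78 in binary is 1001110, i.e. 78 = 64 + 8 + 4 + 2.
685^1 ≡ 685 (mod 761)
685^2 ≡ 685^2 = 469225 ≡ 449 (mod 761)
685^4 ≡ 449^2 = 201601 ≡ 697 (mod 761)
685^8 ≡ 697^2 = 485809 ≡ 291 (mod 761)
685^16 ≡ 291^2 = 84681 ≡ 210 (mod 761)
685^32 ≡ 210^2 = 44100 ≡ 723 (mod 761)
685^64 ≡ 723^2 = 522729 ≡ 683 (mod 761)
685^78 = 685^64 * 685^8 * 685^4 * 685^2 ≡ 683 * 291 * 697 * 449 (mod 761).
Accumulate the product:
683 * 291 = 198753 ≡ 132
132 * 697 = 92004 ≡ 684
684 * 449 = 307116 ≡ 433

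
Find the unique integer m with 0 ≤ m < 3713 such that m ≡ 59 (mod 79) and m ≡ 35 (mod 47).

79⁻¹ mod 47: 79*25 ≡ 1 (mod 47), so 79⁻¹ ≡ 25.
m = 59 + 79*((35 − 59)*25 mod 47) = 59 + 79*11 = 928.
Check: 928 mod 79 = 59, 928 mod 47 = 35. ✓

928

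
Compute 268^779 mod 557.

65

779 in binary is 1100001011, i.e. 779 = 512 + 256 + 8 + 2 + 1.
268^1 ≡ 268 (mod 557)
268^2 ≡ 268^2 = 71824 ≡ 528 (mod 557)
268^4 ≡ 528^2 = 278784 ≡ 284 (mod 557)
268^8 ≡ 284^2 = 80656 ≡ 448 (mod 557)
268^16 ≡ 448^2 = 200704 ≡ 184 (mod 557)
268^32 ≡ 184^2 = 33856 ≡ 436 (mod 557)
268^64 ≡ 436^2 = 190096 ≡ 159 (mod 557)
268^128 ≡ 159^2 = 25281 ≡ 216 (mod 557)
268^256 ≡ 216^2 = 46656 ≡ 425 (mod 557)
268^512 ≡ 425^2 = 180625 ≡ 157 (mod 557)
268^779 = 268^512 * 268^256 * 268^8 * 268^2 * 268^1 ≡ 157 * 425 * 448 * 528 * 268 (mod 557).
Accumulate the product:
157 * 425 = 66725 ≡ 442
442 * 448 = 198016 ≡ 281
281 * 528 = 148368 ≡ 206
206 * 268 = 55208 ≡ 65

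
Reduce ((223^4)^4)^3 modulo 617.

452

(223)^4 ≡ 421 (mod 617)
(421)^4 ≡ 330 (mod 617)
(330)^3 ≡ 452 (mod 617)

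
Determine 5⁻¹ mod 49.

10

By the extended Euclidean algorithm:
49 = 9×5 + 4
5 = 1×4 + 1
4 = 4×1 + 0
gcd(5, 49) = 1, so the inverse exists.
Bézout: 1 = −1×49 + 10×5.
So 5⁻¹ ≡ 10 (mod 49).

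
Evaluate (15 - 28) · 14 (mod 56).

15 - 28 = -13 ≡ 43 (mod 56)
43 · 14 = 602 ≡ 42 (mod 56)

42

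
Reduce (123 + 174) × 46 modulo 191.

123 + 174 = 297 ≡ 106 (mod 191)
106 × 46 = 4876 ≡ 101 (mod 191)

101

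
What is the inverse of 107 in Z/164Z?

23

Apply the Euclidean algorithm and back-substitute:
164 = 1*107 + 57
107 = 1*57 + 50
57 = 1*50 + 7
50 = 7*7 + 1
7 = 7*1 + 0
gcd(107, 164) = 1, so the inverse exists.
Bézout: 1 = −15*164 + 23*107.
So 107⁻¹ ≡ 23 (mod 164).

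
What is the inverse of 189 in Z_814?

435

Apply the Euclidean algorithm and back-substitute:
814 = 4×189 + 58
189 = 3×58 + 15
58 = 3×15 + 13
15 = 1×13 + 2
13 = 6×2 + 1
2 = 2×1 + 0
gcd(189, 814) = 1, so the inverse exists.
Back-substitute for 1:
1 = 1×13 − 6×2
  = −6×15 + 7×13
  = 7×58 − 27×15
  = −27×189 + 88×58
  = 88×814 − 379×189
So 189⁻¹ ≡ −379 ≡ 435 (mod 814).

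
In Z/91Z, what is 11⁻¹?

91 = 8·11 + 3
11 = 3·3 + 2
3 = 1·2 + 1
2 = 2·1 + 0
gcd(11, 91) = 1, so the inverse exists.
Back-substitute for 1:
1 = 1·3 − 1·2
  = −1·11 + 4·3
  = 4·91 − 33·11
So 11⁻¹ ≡ −33 ≡ 58 (mod 91).

58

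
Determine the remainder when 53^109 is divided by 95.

53

By square-and-multiply:
109 in binary is 1101101, i.e. 109 = 64 + 32 + 8 + 4 + 1.
53^1 ≡ 53 (mod 95)
53^2 ≡ 53^2 = 2809 ≡ 54 (mod 95)
53^4 ≡ 54^2 = 2916 ≡ 66 (mod 95)
53^8 ≡ 66^2 = 4356 ≡ 81 (mod 95)
53^16 ≡ 81^2 = 6561 ≡ 6 (mod 95)
53^32 ≡ 6^2 = 36 (mod 95)
53^64 ≡ 36^2 = 1296 ≡ 61 (mod 95)
53^109 = 53^64 × 53^32 × 53^8 × 53^4 × 53^1 ≡ 61 × 36 × 81 × 66 × 53 (mod 95).
Accumulate the product:
61 × 36 = 2196 ≡ 11
11 × 81 = 891 ≡ 36
36 × 66 = 2376 ≡ 1
1 × 53 = 53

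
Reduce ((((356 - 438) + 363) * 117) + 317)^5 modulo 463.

356 - 438 = -82 ≡ 381 (mod 463)
381 + 363 = 744 ≡ 281 (mod 463)
281 * 117 = 32877 ≡ 4 (mod 463)
4 + 317 = 321
(321)^5 ≡ 59 (mod 463)

59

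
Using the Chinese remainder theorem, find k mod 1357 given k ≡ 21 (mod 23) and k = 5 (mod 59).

23⁻¹ mod 59: 23·18 ≡ 1 (mod 59), so 23⁻¹ ≡ 18.
k = 21 + 23·((5 − 21)·18 mod 59) = 21 + 23·7 = 182.
Check: 182 mod 23 = 21, 182 mod 59 = 5. ✓

182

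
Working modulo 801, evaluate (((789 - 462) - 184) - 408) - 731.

789 - 462 = 327
327 - 184 = 143
143 - 408 = -265 ≡ 536 (mod 801)
536 - 731 = -195 ≡ 606 (mod 801)

606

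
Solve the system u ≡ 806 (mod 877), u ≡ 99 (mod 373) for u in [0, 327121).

185853

877⁻¹ mod 373: 877·168 ≡ 1 (mod 373), so 877⁻¹ ≡ 168.
u = 806 + 877·((99 − 806)·168 mod 373) = 806 + 877·211 = 185853.
Check: 185853 mod 877 = 806, 185853 mod 373 = 99. ✓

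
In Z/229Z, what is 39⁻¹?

229 = 5×39 + 34
39 = 1×34 + 5
34 = 6×5 + 4
5 = 1×4 + 1
4 = 4×1 + 0
gcd(39, 229) = 1, so the inverse exists.
Bézout: 1 = −8×229 + 47×39.
So 39⁻¹ ≡ 47 (mod 229).

47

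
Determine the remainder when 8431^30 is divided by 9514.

953

Compute successive squares:
30 in binary is 11110, i.e. 30 = 16 + 8 + 4 + 2.
8431^1 ≡ 8431 (mod 9514)
8431^2 ≡ 8431^2 = 71081761 ≡ 2667 (mod 9514)
8431^4 ≡ 2667^2 = 7112889 ≡ 5931 (mod 9514)
8431^8 ≡ 5931^2 = 35176761 ≡ 3503 (mod 9514)
8431^16 ≡ 3503^2 = 12271009 ≡ 7463 (mod 9514)
8431^30 = 8431^16 × 8431^8 × 8431^4 × 8431^2 ≡ 7463 × 3503 × 5931 × 2667 (mod 9514).
Accumulate the product:
7463 × 3503 = 26142889 ≡ 7931
7931 × 5931 = 47038761 ≡ 1545
1545 × 2667 = 4120515 ≡ 953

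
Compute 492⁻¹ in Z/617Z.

385

Run the extended Euclidean algorithm:
617 = 1*492 + 125
492 = 3*125 + 117
125 = 1*117 + 8
117 = 14*8 + 5
8 = 1*5 + 3
5 = 1*3 + 2
3 = 1*2 + 1
2 = 2*1 + 0
gcd(492, 617) = 1, so the inverse exists.
Bézout: 1 = 185*617 − 232*492.
So 492⁻¹ ≡ −232 ≡ 385 (mod 617).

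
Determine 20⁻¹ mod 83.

By the extended Euclidean algorithm:
83 = 4*20 + 3
20 = 6*3 + 2
3 = 1*2 + 1
2 = 2*1 + 0
gcd(20, 83) = 1, so the inverse exists.
Bézout: 1 = 7*83 − 29*20.
So 20⁻¹ ≡ −29 ≡ 54 (mod 83).

54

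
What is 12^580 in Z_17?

13

Using repeated squaring:
580 in binary is 1001000100, i.e. 580 = 512 + 64 + 4.
12^1 ≡ 12 (mod 17)
12^2 ≡ 12^2 = 144 ≡ 8 (mod 17)
12^4 ≡ 8^2 = 64 ≡ 13 (mod 17)
12^8 ≡ 13^2 = 169 ≡ 16 (mod 17)
12^16 ≡ 16^2 = 256 ≡ 1 (mod 17)
12^32 ≡ 1^2 = 1 (mod 17)
12^64 ≡ 1^2 = 1 (mod 17)
12^128 ≡ 1^2 = 1 (mod 17)
12^256 ≡ 1^2 = 1 (mod 17)
12^512 ≡ 1^2 = 1 (mod 17)
12^580 = 12^512 × 12^64 × 12^4 ≡ 1 × 1 × 13 (mod 17).
Accumulate the product:
1 × 1 = 1
1 × 13 = 13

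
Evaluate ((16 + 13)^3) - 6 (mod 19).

16 + 13 = 29 ≡ 10 (mod 19)
(10)^3 ≡ 12 (mod 19)
12 - 6 = 6

6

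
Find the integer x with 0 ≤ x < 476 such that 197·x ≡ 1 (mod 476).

Run the extended Euclidean algorithm:
476 = 2×197 + 82
197 = 2×82 + 33
82 = 2×33 + 16
33 = 2×16 + 1
16 = 16×1 + 0
gcd(197, 476) = 1, so the inverse exists.
Bézout: 1 = −12×476 + 29×197.
So 197⁻¹ ≡ 29 (mod 476).

29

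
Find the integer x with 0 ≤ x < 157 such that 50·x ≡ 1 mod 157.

Apply the Euclidean algorithm and back-substitute:
157 = 3·50 + 7
50 = 7·7 + 1
7 = 7·1 + 0
gcd(50, 157) = 1, so the inverse exists.
Bézout: 1 = −7·157 + 22·50.
So 50⁻¹ ≡ 22 (mod 157).

22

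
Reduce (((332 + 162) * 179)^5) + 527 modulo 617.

364

332 + 162 = 494
494 * 179 = 88426 ≡ 195 (mod 617)
(195)^5 ≡ 454 (mod 617)
454 + 527 = 981 ≡ 364 (mod 617)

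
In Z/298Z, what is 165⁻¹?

177

298 = 1×165 + 133
165 = 1×133 + 32
133 = 4×32 + 5
32 = 6×5 + 2
5 = 2×2 + 1
2 = 2×1 + 0
gcd(165, 298) = 1, so the inverse exists.
Bézout: 1 = 67×298 − 121×165.
So 165⁻¹ ≡ −121 ≡ 177 (mod 298).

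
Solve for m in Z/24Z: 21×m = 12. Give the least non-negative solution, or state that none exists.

gcd(21, 24) = 3, and 3 | 12, so solutions exist.
Divide through by 3: 7×m ≡ 4 (mod 8).
7⁻¹ ≡ 7 (mod 8).
m ≡ 7×4 ≡ 4 (mod 8).
The smallest non-negative solution is m = 4.

4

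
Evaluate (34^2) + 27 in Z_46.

(34)^2 ≡ 6 (mod 46)
6 + 27 = 33

33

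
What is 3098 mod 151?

3098 = 20×151 + 78, so 3098 ≡ 78 (mod 151).

78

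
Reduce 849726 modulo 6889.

849726 = 123×6889 + 2379, so 849726 ≡ 2379 (mod 6889).

2379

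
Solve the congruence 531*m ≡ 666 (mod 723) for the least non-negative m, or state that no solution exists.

gcd(531, 723) = 3, and 3 | 666, so solutions exist.
Divide through by 3: 177*m mod 241 = 222.
177⁻¹ ≡ 64 (mod 241).
m ≡ 64*222 ≡ 230 (mod 241).
The smallest non-negative solution is m = 230.

230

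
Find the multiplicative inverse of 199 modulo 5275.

By the extended Euclidean algorithm:
5275 = 26*199 + 101
199 = 1*101 + 98
101 = 1*98 + 3
98 = 32*3 + 2
3 = 1*2 + 1
2 = 2*1 + 0
gcd(199, 5275) = 1, so the inverse exists.
Back-substitute for 1:
1 = 1*3 − 1*2
  = −1*98 + 33*3
  = 33*101 − 34*98
  = −34*199 + 67*101
  = 67*5275 − 1776*199
So 199⁻¹ ≡ −1776 ≡ 3499 (mod 5275).

3499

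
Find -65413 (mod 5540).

1067

-65413 = -12*5540 + 1067, so -65413 ≡ 1067 (mod 5540).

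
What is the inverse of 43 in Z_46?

Apply the Euclidean algorithm and back-substitute:
46 = 1×43 + 3
43 = 14×3 + 1
3 = 3×1 + 0
gcd(43, 46) = 1, so the inverse exists.
Bézout: 1 = −14×46 + 15×43.
So 43⁻¹ ≡ 15 (mod 46).

15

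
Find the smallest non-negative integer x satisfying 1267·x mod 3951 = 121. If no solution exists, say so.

gcd(1267, 3951) = 1, so a unique solution mod 3951 exists.
1267⁻¹ ≡ 2713 (mod 3951).
x ≡ 2713·121 ≡ 340 (mod 3951).

340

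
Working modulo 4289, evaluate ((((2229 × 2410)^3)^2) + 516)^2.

2229 × 2410 = 5371890 ≡ 2062 (mod 4289)
(2062)^3 ≡ 3024 (mod 4289)
(3024)^2 ≡ 428 (mod 4289)
428 + 516 = 944
(944)^2 ≡ 3313 (mod 4289)

3313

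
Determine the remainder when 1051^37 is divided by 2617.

530

1051^1 ≡ 1051 (mod 2617)
1051^2 ≡ 1051^2 = 1104601 ≡ 227 (mod 2617)
1051^4 ≡ 227^2 = 51529 ≡ 1806 (mod 2617)
1051^8 ≡ 1806^2 = 3261636 ≡ 854 (mod 2617)
1051^16 ≡ 854^2 = 729316 ≡ 1790 (mod 2617)
1051^32 ≡ 1790^2 = 3204100 ≡ 892 (mod 2617)
1051^37 = 1051^32 * 1051^4 * 1051^1 ≡ 892 * 1806 * 1051 (mod 2617).
Accumulate the product:
892 * 1806 = 1610952 ≡ 1497
1497 * 1051 = 1573347 ≡ 530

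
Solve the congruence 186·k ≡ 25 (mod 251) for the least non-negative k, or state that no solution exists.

gcd(186, 251) = 1, so a unique solution mod 251 exists.
186⁻¹ ≡ 139 (mod 251).
k ≡ 139·25 ≡ 212 (mod 251).

212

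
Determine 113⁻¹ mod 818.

By the extended Euclidean algorithm:
818 = 7*113 + 27
113 = 4*27 + 5
27 = 5*5 + 2
5 = 2*2 + 1
2 = 2*1 + 0
gcd(113, 818) = 1, so the inverse exists.
Back-substitute for 1:
1 = 1*5 − 2*2
  = −2*27 + 11*5
  = 11*113 − 46*27
  = −46*818 + 333*113
So 113⁻¹ ≡ 333 (mod 818).

333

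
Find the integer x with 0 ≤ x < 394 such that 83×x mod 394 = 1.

By the extended Euclidean algorithm:
394 = 4*83 + 62
83 = 1*62 + 21
62 = 2*21 + 20
21 = 1*20 + 1
20 = 20*1 + 0
gcd(83, 394) = 1, so the inverse exists.
Back-substitute for 1:
1 = 1*21 − 1*20
  = −1*62 + 3*21
  = 3*83 − 4*62
  = −4*394 + 19*83
So 83⁻¹ ≡ 19 (mod 394).

19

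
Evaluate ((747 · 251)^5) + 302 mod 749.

747 · 251 = 187497 ≡ 247 (mod 749)
(247)^5 ≡ 571 (mod 749)
571 + 302 = 873 ≡ 124 (mod 749)

124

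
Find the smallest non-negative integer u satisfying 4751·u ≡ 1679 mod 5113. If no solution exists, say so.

4840

gcd(4751, 5113) = 1, so a unique solution mod 5113 exists.
4751⁻¹ ≡ 2500 (mod 5113).
u ≡ 2500·1679 ≡ 4840 (mod 5113).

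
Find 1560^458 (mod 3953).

By square-and-multiply:
1560^1 ≡ 1560 (mod 3953)
1560^2 ≡ 1560^2 = 2433600 ≡ 2505 (mod 3953)
1560^4 ≡ 2505^2 = 6275025 ≡ 1614 (mod 3953)
1560^8 ≡ 1614^2 = 2604996 ≡ 3922 (mod 3953)
1560^16 ≡ 3922^2 = 15382084 ≡ 961 (mod 3953)
1560^32 ≡ 961^2 = 923521 ≡ 2472 (mod 3953)
1560^64 ≡ 2472^2 = 6110784 ≡ 3399 (mod 3953)
1560^128 ≡ 3399^2 = 11553201 ≡ 2535 (mod 3953)
1560^256 ≡ 2535^2 = 6426225 ≡ 2600 (mod 3953)
1560^458 = 1560^256 × 1560^128 × 1560^64 × 1560^8 × 1560^2 ≡ 2600 × 2535 × 3399 × 3922 × 2505 (mod 3953).
Accumulate the product:
2600 × 2535 = 6591000 ≡ 1349
1349 × 3399 = 4585251 ≡ 3724
3724 × 3922 = 14605528 ≡ 3146
3146 × 2505 = 7880730 ≡ 2401

2401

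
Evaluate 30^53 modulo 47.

53 in binary is 110101, i.e. 53 = 32 + 16 + 4 + 1.
30^1 ≡ 30 (mod 47)
30^2 ≡ 30^2 = 900 ≡ 7 (mod 47)
30^4 ≡ 7^2 = 49 ≡ 2 (mod 47)
30^8 ≡ 2^2 = 4 (mod 47)
30^16 ≡ 4^2 = 16 (mod 47)
30^32 ≡ 16^2 = 256 ≡ 21 (mod 47)
30^53 = 30^32 · 30^16 · 30^4 · 30^1 ≡ 21 · 16 · 2 · 30 (mod 47).
Accumulate the product:
21 · 16 = 336 ≡ 7
7 · 2 = 14
14 · 30 = 420 ≡ 44

44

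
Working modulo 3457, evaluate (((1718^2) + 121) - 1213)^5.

(1718)^2 ≡ 2703 (mod 3457)
2703 + 121 = 2824
2824 - 1213 = 1611
(1611)^5 ≡ 2644 (mod 3457)

2644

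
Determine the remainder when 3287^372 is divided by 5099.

2801

372 in binary is 101110100, i.e. 372 = 256 + 64 + 32 + 16 + 4.
3287^1 ≡ 3287 (mod 5099)
3287^2 ≡ 3287^2 = 10804369 ≡ 4687 (mod 5099)
3287^4 ≡ 4687^2 = 21967969 ≡ 1477 (mod 5099)
3287^8 ≡ 1477^2 = 2181529 ≡ 4256 (mod 5099)
3287^16 ≡ 4256^2 = 18113536 ≡ 1888 (mod 5099)
3287^32 ≡ 1888^2 = 3564544 ≡ 343 (mod 5099)
3287^64 ≡ 343^2 = 117649 ≡ 372 (mod 5099)
3287^128 ≡ 372^2 = 138384 ≡ 711 (mod 5099)
3287^256 ≡ 711^2 = 505521 ≡ 720 (mod 5099)
3287^372 = 3287^256 * 3287^64 * 3287^32 * 3287^16 * 3287^4 ≡ 720 * 372 * 343 * 1888 * 1477 (mod 5099).
Accumulate the product:
720 * 372 = 267840 ≡ 2692
2692 * 343 = 923356 ≡ 437
437 * 1888 = 825056 ≡ 4117
4117 * 1477 = 6080809 ≡ 2801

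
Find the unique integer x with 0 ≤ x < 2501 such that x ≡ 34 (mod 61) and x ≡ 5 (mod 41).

61⁻¹ mod 41: 61·39 ≡ 1 (mod 41), so 61⁻¹ ≡ 39.
x = 34 + 61·((5 − 34)·39 mod 41) = 34 + 61·17 = 1071.
Check: 1071 mod 61 = 34, 1071 mod 41 = 5. ✓

1071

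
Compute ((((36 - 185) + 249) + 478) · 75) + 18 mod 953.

36 - 185 = -149 ≡ 804 (mod 953)
804 + 249 = 1053 ≡ 100 (mod 953)
100 + 478 = 578
578 · 75 = 43350 ≡ 465 (mod 953)
465 + 18 = 483

483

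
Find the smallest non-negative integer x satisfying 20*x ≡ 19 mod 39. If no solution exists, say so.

38

gcd(20, 39) = 1, so a unique solution mod 39 exists.
20⁻¹ ≡ 2 (mod 39).
x ≡ 2*19 ≡ 38 (mod 39).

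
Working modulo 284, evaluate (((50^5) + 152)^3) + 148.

(50)^5 ≡ 32 (mod 284)
32 + 152 = 184
(184)^3 ≡ 248 (mod 284)
248 + 148 = 396 ≡ 112 (mod 284)

112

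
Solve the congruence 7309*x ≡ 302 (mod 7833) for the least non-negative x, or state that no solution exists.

7085

gcd(7309, 7833) = 1, so a unique solution mod 7833 exists.
7309⁻¹ ≡ 1450 (mod 7833).
x ≡ 1450*302 ≡ 7085 (mod 7833).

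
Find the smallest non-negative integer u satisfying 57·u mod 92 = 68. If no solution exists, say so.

gcd(57, 92) = 1, so a unique solution mod 92 exists.
57⁻¹ ≡ 21 (mod 92).
u ≡ 21·68 ≡ 48 (mod 92).

48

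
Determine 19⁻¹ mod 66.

7

66 = 3·19 + 9
19 = 2·9 + 1
9 = 9·1 + 0
gcd(19, 66) = 1, so the inverse exists.
Back-substitute for 1:
1 = 1·19 − 2·9
  = −2·66 + 7·19
So 19⁻¹ ≡ 7 (mod 66).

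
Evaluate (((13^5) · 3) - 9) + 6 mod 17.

2

(13)^5 ≡ 13 (mod 17)
13 · 3 = 39 ≡ 5 (mod 17)
5 - 9 = -4 ≡ 13 (mod 17)
13 + 6 = 19 ≡ 2 (mod 17)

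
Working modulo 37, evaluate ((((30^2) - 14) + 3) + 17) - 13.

5

(30)^2 ≡ 12 (mod 37)
12 - 14 = -2 ≡ 35 (mod 37)
35 + 3 = 38 ≡ 1 (mod 37)
1 + 17 = 18
18 - 13 = 5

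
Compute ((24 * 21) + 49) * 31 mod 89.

55

24 * 21 = 504 ≡ 59 (mod 89)
59 + 49 = 108 ≡ 19 (mod 89)
19 * 31 = 589 ≡ 55 (mod 89)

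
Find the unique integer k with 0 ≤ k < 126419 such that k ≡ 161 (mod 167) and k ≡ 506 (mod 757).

125411

167⁻¹ mod 757: 167*68 ≡ 1 (mod 757), so 167⁻¹ ≡ 68.
k = 161 + 167*((506 − 161)*68 mod 757) = 161 + 167*750 = 125411.
Check: 125411 mod 167 = 161, 125411 mod 757 = 506. ✓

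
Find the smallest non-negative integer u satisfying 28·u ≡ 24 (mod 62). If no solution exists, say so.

gcd(28, 62) = 2, and 2 | 24, so solutions exist.
Divide through by 2: 14·u = 12 (mod 31).
14⁻¹ ≡ 20 (mod 31).
u ≡ 20·12 ≡ 23 (mod 31).
The smallest non-negative solution is u = 23.

23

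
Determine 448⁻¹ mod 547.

By the extended Euclidean algorithm:
547 = 1*448 + 99
448 = 4*99 + 52
99 = 1*52 + 47
52 = 1*47 + 5
47 = 9*5 + 2
5 = 2*2 + 1
2 = 2*1 + 0
gcd(448, 547) = 1, so the inverse exists.
Back-substitute for 1:
1 = 1*5 − 2*2
  = −2*47 + 19*5
  = 19*52 − 21*47
  = −21*99 + 40*52
  = 40*448 − 181*99
  = −181*547 + 221*448
So 448⁻¹ ≡ 221 (mod 547).

221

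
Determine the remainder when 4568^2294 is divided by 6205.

2294 in binary is 100011110110, i.e. 2294 = 2048 + 128 + 64 + 32 + 16 + 4 + 2.
4568^1 ≡ 4568 (mod 6205)
4568^2 ≡ 4568^2 = 20866624 ≡ 5414 (mod 6205)
4568^4 ≡ 5414^2 = 29311396 ≡ 5181 (mod 6205)
4568^8 ≡ 5181^2 = 26842761 ≡ 6136 (mod 6205)
4568^16 ≡ 6136^2 = 37650496 ≡ 4761 (mod 6205)
4568^32 ≡ 4761^2 = 22667121 ≡ 256 (mod 6205)
4568^64 ≡ 256^2 = 65536 ≡ 3486 (mod 6205)
4568^128 ≡ 3486^2 = 12152196 ≡ 2806 (mod 6205)
4568^256 ≡ 2806^2 = 7873636 ≡ 5696 (mod 6205)
4568^512 ≡ 5696^2 = 32444416 ≡ 4676 (mod 6205)
4568^1024 ≡ 4676^2 = 21864976 ≡ 4761 (mod 6205)
4568^2048 ≡ 4761^2 = 22667121 ≡ 256 (mod 6205)
4568^2294 = 4568^2048 * 4568^128 * 4568^64 * 4568^32 * 4568^16 * 4568^4 * 4568^2 ≡ 256 * 2806 * 3486 * 256 * 4761 * 5181 * 5414 (mod 6205).
Accumulate the product:
256 * 2806 = 718336 ≡ 4761
4761 * 3486 = 16596846 ≡ 4676
4676 * 256 = 1197056 ≡ 5696
5696 * 4761 = 27118656 ≡ 2806
2806 * 5181 = 14537886 ≡ 5776
5776 * 5414 = 31271264 ≡ 4269

4269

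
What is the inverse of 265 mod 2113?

303

2113 = 7·265 + 258
265 = 1·258 + 7
258 = 36·7 + 6
7 = 1·6 + 1
6 = 6·1 + 0
gcd(265, 2113) = 1, so the inverse exists.
Back-substitute for 1:
1 = 1·7 − 1·6
  = −1·258 + 37·7
  = 37·265 − 38·258
  = −38·2113 + 303·265
So 265⁻¹ ≡ 303 (mod 2113).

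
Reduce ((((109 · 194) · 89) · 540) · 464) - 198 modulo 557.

143

109 · 194 = 21146 ≡ 537 (mod 557)
537 · 89 = 47793 ≡ 448 (mod 557)
448 · 540 = 241920 ≡ 182 (mod 557)
182 · 464 = 84448 ≡ 341 (mod 557)
341 - 198 = 143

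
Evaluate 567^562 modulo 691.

64

562 in binary is 1000110010, i.e. 562 = 512 + 32 + 16 + 2.
567^1 ≡ 567 (mod 691)
567^2 ≡ 567^2 = 321489 ≡ 174 (mod 691)
567^4 ≡ 174^2 = 30276 ≡ 563 (mod 691)
567^8 ≡ 563^2 = 316969 ≡ 491 (mod 691)
567^16 ≡ 491^2 = 241081 ≡ 613 (mod 691)
567^32 ≡ 613^2 = 375769 ≡ 556 (mod 691)
567^64 ≡ 556^2 = 309136 ≡ 259 (mod 691)
567^128 ≡ 259^2 = 67081 ≡ 54 (mod 691)
567^256 ≡ 54^2 = 2916 ≡ 152 (mod 691)
567^512 ≡ 152^2 = 23104 ≡ 301 (mod 691)
567^562 = 567^512 · 567^32 · 567^16 · 567^2 ≡ 301 · 556 · 613 · 174 (mod 691).
Accumulate the product:
301 · 556 = 167356 ≡ 134
134 · 613 = 82142 ≡ 604
604 · 174 = 105096 ≡ 64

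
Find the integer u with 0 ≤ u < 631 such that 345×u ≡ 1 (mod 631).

631 = 1×345 + 286
345 = 1×286 + 59
286 = 4×59 + 50
59 = 1×50 + 9
50 = 5×9 + 5
9 = 1×5 + 4
5 = 1×4 + 1
4 = 4×1 + 0
gcd(345, 631) = 1, so the inverse exists.
Back-substitute for 1:
1 = 1×5 − 1×4
  = −1×9 + 2×5
  = 2×50 − 11×9
  = −11×59 + 13×50
  = 13×286 − 63×59
  = −63×345 + 76×286
  = 76×631 − 139×345
So 345⁻¹ ≡ −139 ≡ 492 (mod 631).

492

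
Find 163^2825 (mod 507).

Compute successive squares:
2825 in binary is 101100001001, i.e. 2825 = 2048 + 512 + 256 + 8 + 1.
163^1 ≡ 163 (mod 507)
163^2 ≡ 163^2 = 26569 ≡ 205 (mod 507)
163^4 ≡ 205^2 = 42025 ≡ 451 (mod 507)
163^8 ≡ 451^2 = 203401 ≡ 94 (mod 507)
163^16 ≡ 94^2 = 8836 ≡ 217 (mod 507)
163^32 ≡ 217^2 = 47089 ≡ 445 (mod 507)
163^64 ≡ 445^2 = 198025 ≡ 295 (mod 507)
163^128 ≡ 295^2 = 87025 ≡ 328 (mod 507)
163^256 ≡ 328^2 = 107584 ≡ 100 (mod 507)
163^512 ≡ 100^2 = 10000 ≡ 367 (mod 507)
163^1024 ≡ 367^2 = 134689 ≡ 334 (mod 507)
163^2048 ≡ 334^2 = 111556 ≡ 16 (mod 507)
163^2825 = 163^2048 · 163^512 · 163^256 · 163^8 · 163^1 ≡ 16 · 367 · 100 · 94 · 163 (mod 507).
Accumulate the product:
16 · 367 = 5872 ≡ 295
295 · 100 = 29500 ≡ 94
94 · 94 = 8836 ≡ 217
217 · 163 = 35371 ≡ 388

388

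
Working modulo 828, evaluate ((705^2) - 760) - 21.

(705)^2 ≡ 225 (mod 828)
225 - 760 = -535 ≡ 293 (mod 828)
293 - 21 = 272

272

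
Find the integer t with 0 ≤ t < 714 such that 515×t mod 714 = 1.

714 = 1×515 + 199
515 = 2×199 + 117
199 = 1×117 + 82
117 = 1×82 + 35
82 = 2×35 + 12
35 = 2×12 + 11
12 = 1×11 + 1
11 = 11×1 + 0
gcd(515, 714) = 1, so the inverse exists.
Back-substitute for 1:
1 = 1×12 − 1×11
  = −1×35 + 3×12
  = 3×82 − 7×35
  = −7×117 + 10×82
  = 10×199 − 17×117
  = −17×515 + 44×199
  = 44×714 − 61×515
So 515⁻¹ ≡ −61 ≡ 653 (mod 714).

653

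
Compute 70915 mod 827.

70915 = 85×827 + 620, so 70915 ≡ 620 (mod 827).

620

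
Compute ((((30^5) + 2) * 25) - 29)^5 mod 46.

31

(30)^5 ≡ 40 (mod 46)
40 + 2 = 42
42 * 25 = 1050 ≡ 38 (mod 46)
38 - 29 = 9
(9)^5 ≡ 31 (mod 46)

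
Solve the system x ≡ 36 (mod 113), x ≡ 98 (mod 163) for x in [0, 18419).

113⁻¹ mod 163: 113·88 ≡ 1 (mod 163), so 113⁻¹ ≡ 88.
x = 36 + 113·((98 − 36)·88 mod 163) = 36 + 113·77 = 8737.

8737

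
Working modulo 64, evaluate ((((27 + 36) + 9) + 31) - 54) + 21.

27 + 36 = 63
63 + 9 = 72 ≡ 8 (mod 64)
8 + 31 = 39
39 - 54 = -15 ≡ 49 (mod 64)
49 + 21 = 70 ≡ 6 (mod 64)

6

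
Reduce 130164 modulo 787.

309

130164 = 165×787 + 309, so 130164 ≡ 309 (mod 787).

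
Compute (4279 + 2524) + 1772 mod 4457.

4279 + 2524 = 6803 ≡ 2346 (mod 4457)
2346 + 1772 = 4118

4118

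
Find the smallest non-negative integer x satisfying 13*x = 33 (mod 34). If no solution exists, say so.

gcd(13, 34) = 1, so a unique solution mod 34 exists.
13⁻¹ ≡ 21 (mod 34).
x ≡ 21*33 ≡ 13 (mod 34).

13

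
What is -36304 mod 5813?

4387

-36304 = -7*5813 + 4387, so -36304 ≡ 4387 (mod 5813).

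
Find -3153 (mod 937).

595

-3153 = -4·937 + 595, so -3153 ≡ 595 (mod 937).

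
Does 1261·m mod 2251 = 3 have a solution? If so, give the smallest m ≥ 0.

gcd(1261, 2251) = 1, so a unique solution mod 2251 exists.
1261⁻¹ ≡ 1844 (mod 2251).
m ≡ 1844·3 ≡ 1030 (mod 2251).

1030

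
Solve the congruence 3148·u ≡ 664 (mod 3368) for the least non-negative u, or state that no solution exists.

gcd(3148, 3368) = 4, and 4 | 664, so solutions exist.
Divide through by 4: 787·u ≡ 166 mod 842.
787⁻¹ ≡ 199 (mod 842).
u ≡ 199·166 ≡ 196 (mod 842).
The smallest non-negative solution is u = 196.

196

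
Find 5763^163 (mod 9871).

5739

Compute successive squares:
163 in binary is 10100011, i.e. 163 = 128 + 32 + 2 + 1.
5763^1 ≡ 5763 (mod 9871)
5763^2 ≡ 5763^2 = 33212169 ≡ 6125 (mod 9871)
5763^4 ≡ 6125^2 = 37515625 ≡ 5825 (mod 9871)
5763^8 ≡ 5825^2 = 33930625 ≡ 3998 (mod 9871)
5763^16 ≡ 3998^2 = 15984004 ≡ 2855 (mod 9871)
5763^32 ≡ 2855^2 = 8151025 ≡ 7450 (mod 9871)
5763^64 ≡ 7450^2 = 55502500 ≡ 7738 (mod 9871)
5763^128 ≡ 7738^2 = 59876644 ≡ 9029 (mod 9871)
5763^163 = 5763^128 * 5763^32 * 5763^2 * 5763^1 ≡ 9029 * 7450 * 6125 * 5763 (mod 9871).
Accumulate the product:
9029 * 7450 = 67266050 ≡ 5056
5056 * 6125 = 30968000 ≡ 2673
2673 * 5763 = 15404499 ≡ 5739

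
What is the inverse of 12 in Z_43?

By the extended Euclidean algorithm:
43 = 3×12 + 7
12 = 1×7 + 5
7 = 1×5 + 2
5 = 2×2 + 1
2 = 2×1 + 0
gcd(12, 43) = 1, so the inverse exists.
Back-substitute for 1:
1 = 1×5 − 2×2
  = −2×7 + 3×5
  = 3×12 − 5×7
  = −5×43 + 18×12
So 12⁻¹ ≡ 18 (mod 43).

18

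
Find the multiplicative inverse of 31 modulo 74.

Apply the Euclidean algorithm and back-substitute:
74 = 2×31 + 12
31 = 2×12 + 7
12 = 1×7 + 5
7 = 1×5 + 2
5 = 2×2 + 1
2 = 2×1 + 0
gcd(31, 74) = 1, so the inverse exists.
Back-substitute for 1:
1 = 1×5 − 2×2
  = −2×7 + 3×5
  = 3×12 − 5×7
  = −5×31 + 13×12
  = 13×74 − 31×31
So 31⁻¹ ≡ −31 ≡ 43 (mod 74).

43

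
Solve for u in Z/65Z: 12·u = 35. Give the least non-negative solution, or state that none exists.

30

gcd(12, 65) = 1, so a unique solution mod 65 exists.
12⁻¹ ≡ 38 (mod 65).
u ≡ 38·35 ≡ 30 (mod 65).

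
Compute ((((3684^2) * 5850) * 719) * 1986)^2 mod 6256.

5920

(3684)^2 ≡ 2592 (mod 6256)
2592 * 5850 = 15163200 ≡ 4912 (mod 6256)
4912 * 719 = 3531728 ≡ 3344 (mod 6256)
3344 * 1986 = 6641184 ≡ 3568 (mod 6256)
(3568)^2 ≡ 5920 (mod 6256)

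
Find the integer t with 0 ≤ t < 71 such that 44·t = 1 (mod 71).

By the extended Euclidean algorithm:
71 = 1*44 + 27
44 = 1*27 + 17
27 = 1*17 + 10
17 = 1*10 + 7
10 = 1*7 + 3
7 = 2*3 + 1
3 = 3*1 + 0
gcd(44, 71) = 1, so the inverse exists.
Back-substitute for 1:
1 = 1*7 − 2*3
  = −2*10 + 3*7
  = 3*17 − 5*10
  = −5*27 + 8*17
  = 8*44 − 13*27
  = −13*71 + 21*44
So 44⁻¹ ≡ 21 (mod 71).

21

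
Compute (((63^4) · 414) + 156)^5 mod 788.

(63)^4 ≡ 53 (mod 788)
53 · 414 = 21942 ≡ 666 (mod 788)
666 + 156 = 822 ≡ 34 (mod 788)
(34)^5 ≡ 132 (mod 788)

132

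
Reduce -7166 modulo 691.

-7166 = -11×691 + 435, so -7166 ≡ 435 (mod 691).

435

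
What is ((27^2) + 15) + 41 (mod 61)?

(27)^2 ≡ 58 (mod 61)
58 + 15 = 73 ≡ 12 (mod 61)
12 + 41 = 53

53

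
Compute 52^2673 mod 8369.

Compute successive squares:
52^1 ≡ 52 (mod 8369)
52^2 ≡ 52^2 = 2704 (mod 8369)
52^4 ≡ 2704^2 = 7311616 ≡ 5479 (mod 8369)
52^8 ≡ 5479^2 = 30019441 ≡ 8207 (mod 8369)
52^16 ≡ 8207^2 = 67354849 ≡ 1137 (mod 8369)
52^32 ≡ 1137^2 = 1292769 ≡ 3943 (mod 8369)
52^64 ≡ 3943^2 = 15547249 ≡ 6016 (mod 8369)
52^128 ≡ 6016^2 = 36192256 ≡ 4700 (mod 8369)
52^256 ≡ 4700^2 = 22090000 ≡ 4209 (mod 8369)
52^512 ≡ 4209^2 = 17715681 ≡ 6877 (mod 8369)
52^1024 ≡ 6877^2 = 47293129 ≡ 8279 (mod 8369)
52^2048 ≡ 8279^2 = 68541841 ≡ 8100 (mod 8369)
52^2673 = 52^2048 · 52^512 · 52^64 · 52^32 · 52^16 · 52^1 ≡ 8100 · 6877 · 6016 · 3943 · 1137 · 52 (mod 8369).
Accumulate the product:
8100 · 6877 = 55703700 ≡ 8005
8005 · 6016 = 48158080 ≡ 2854
2854 · 3943 = 11253322 ≡ 5386
5386 · 1137 = 6123882 ≡ 6143
6143 · 52 = 319436 ≡ 1414

1414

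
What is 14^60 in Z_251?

By square-and-multiply:
60 in binary is 111100, i.e. 60 = 32 + 16 + 8 + 4.
14^1 ≡ 14 (mod 251)
14^2 ≡ 14^2 = 196 (mod 251)
14^4 ≡ 196^2 = 38416 ≡ 13 (mod 251)
14^8 ≡ 13^2 = 169 (mod 251)
14^16 ≡ 169^2 = 28561 ≡ 198 (mod 251)
14^32 ≡ 198^2 = 39204 ≡ 48 (mod 251)
14^60 = 14^32 · 14^16 · 14^8 · 14^4 ≡ 48 · 198 · 169 · 13 (mod 251).
Accumulate the product:
48 · 198 = 9504 ≡ 217
217 · 169 = 36673 ≡ 27
27 · 13 = 351 ≡ 100

100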